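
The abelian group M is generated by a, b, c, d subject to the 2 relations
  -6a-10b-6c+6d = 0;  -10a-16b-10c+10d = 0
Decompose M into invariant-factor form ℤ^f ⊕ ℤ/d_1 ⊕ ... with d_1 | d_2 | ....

Answer: M ≅ ℤ^2 ⊕ ℤ/2 ⊕ ℤ/2

Derivation:
rank_ℚ(R)=2; free=4−2=2
SNF(R) diag = [2, 2] → torsion [2, 2]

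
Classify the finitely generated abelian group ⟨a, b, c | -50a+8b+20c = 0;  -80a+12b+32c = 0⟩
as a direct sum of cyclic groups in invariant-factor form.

rank_ℚ(R)=2; free=3−2=1
SNF(R) diag = [2, 4] → torsion [2, 4]

Answer: M ≅ ℤ^1 ⊕ ℤ/2 ⊕ ℤ/4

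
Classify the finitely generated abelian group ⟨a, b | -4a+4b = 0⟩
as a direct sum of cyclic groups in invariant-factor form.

rank_ℚ(R)=1; free=2−1=1
SNF(R) diag = [4] → torsion [4]

Answer: M ≅ ℤ^1 ⊕ ℤ/4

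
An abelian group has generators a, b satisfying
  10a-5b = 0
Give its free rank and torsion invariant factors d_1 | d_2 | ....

Answer: M ≅ ℤ^1 ⊕ ℤ/5

Derivation:
rank_ℚ(R)=1; free=2−1=1
SNF(R) diag = [5] → torsion [5]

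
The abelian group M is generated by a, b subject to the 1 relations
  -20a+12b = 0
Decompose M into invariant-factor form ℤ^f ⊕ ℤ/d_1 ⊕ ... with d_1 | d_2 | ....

rank_ℚ(R)=1; free=2−1=1
SNF(R) diag = [4] → torsion [4]

Answer: M ≅ ℤ^1 ⊕ ℤ/4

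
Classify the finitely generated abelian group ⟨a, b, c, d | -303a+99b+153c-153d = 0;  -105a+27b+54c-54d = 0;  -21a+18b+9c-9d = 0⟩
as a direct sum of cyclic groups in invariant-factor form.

Answer: M ≅ ℤ^1 ⊕ ℤ/3 ⊕ ℤ/9 ⊕ ℤ/9

Derivation:
rank_ℚ(R)=3; free=4−3=1
SNF(R) diag = [3, 9, 9] → torsion [3, 9, 9]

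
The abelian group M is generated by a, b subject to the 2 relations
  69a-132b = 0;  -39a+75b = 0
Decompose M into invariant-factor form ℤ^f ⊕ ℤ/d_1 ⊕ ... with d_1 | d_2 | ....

rank_ℚ(R)=2; free=2−2=0
SNF(R) diag = [3, 9] → torsion [3, 9]

Answer: M ≅ ℤ/3 ⊕ ℤ/9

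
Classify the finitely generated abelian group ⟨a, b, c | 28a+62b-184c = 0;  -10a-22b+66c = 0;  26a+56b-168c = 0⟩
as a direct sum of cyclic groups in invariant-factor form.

Answer: M ≅ ℤ/2 ⊕ ℤ/2 ⊕ ℤ/6

Derivation:
rank_ℚ(R)=3; free=3−3=0
SNF(R) diag = [2, 2, 6] → torsion [2, 2, 6]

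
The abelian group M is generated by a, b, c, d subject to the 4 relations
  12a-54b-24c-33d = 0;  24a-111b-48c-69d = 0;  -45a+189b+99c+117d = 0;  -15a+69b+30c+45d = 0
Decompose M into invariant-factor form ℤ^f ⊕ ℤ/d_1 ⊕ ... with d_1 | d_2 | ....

rank_ℚ(R)=4; free=4−4=0
SNF(R) diag = [3, 3, 9, 9] → torsion [3, 3, 9, 9]

Answer: M ≅ ℤ/3 ⊕ ℤ/3 ⊕ ℤ/9 ⊕ ℤ/9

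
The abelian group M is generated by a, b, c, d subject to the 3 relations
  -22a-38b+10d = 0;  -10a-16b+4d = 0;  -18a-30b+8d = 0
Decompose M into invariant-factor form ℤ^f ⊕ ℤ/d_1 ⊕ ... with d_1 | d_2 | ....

rank_ℚ(R)=3; free=4−3=1
SNF(R) diag = [2, 2, 2] → torsion [2, 2, 2]

Answer: M ≅ ℤ^1 ⊕ ℤ/2 ⊕ ℤ/2 ⊕ ℤ/2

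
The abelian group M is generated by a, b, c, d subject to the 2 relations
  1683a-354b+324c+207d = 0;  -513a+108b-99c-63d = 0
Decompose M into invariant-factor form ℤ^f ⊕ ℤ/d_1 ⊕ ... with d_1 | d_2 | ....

Answer: M ≅ ℤ^2 ⊕ ℤ/3 ⊕ ℤ/9

Derivation:
rank_ℚ(R)=2; free=4−2=2
SNF(R) diag = [3, 9] → torsion [3, 9]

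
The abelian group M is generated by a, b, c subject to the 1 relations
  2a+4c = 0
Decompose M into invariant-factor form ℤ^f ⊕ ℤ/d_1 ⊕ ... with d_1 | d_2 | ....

rank_ℚ(R)=1; free=3−1=2
SNF(R) diag = [2] → torsion [2]

Answer: M ≅ ℤ^2 ⊕ ℤ/2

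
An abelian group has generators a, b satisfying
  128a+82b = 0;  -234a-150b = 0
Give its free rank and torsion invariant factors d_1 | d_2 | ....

rank_ℚ(R)=2; free=2−2=0
SNF(R) diag = [2, 6] → torsion [2, 6]

Answer: M ≅ ℤ/2 ⊕ ℤ/6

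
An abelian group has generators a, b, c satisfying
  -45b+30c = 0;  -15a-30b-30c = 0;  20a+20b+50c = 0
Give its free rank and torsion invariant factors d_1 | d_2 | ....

Answer: M ≅ ℤ/5 ⊕ ℤ/15 ⊕ ℤ/30

Derivation:
rank_ℚ(R)=3; free=3−3=0
SNF(R) diag = [5, 15, 30] → torsion [5, 15, 30]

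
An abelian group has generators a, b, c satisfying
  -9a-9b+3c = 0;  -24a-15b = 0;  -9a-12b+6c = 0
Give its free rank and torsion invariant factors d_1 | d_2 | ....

Answer: M ≅ ℤ/3 ⊕ ℤ/3 ⊕ ℤ/3

Derivation:
rank_ℚ(R)=3; free=3−3=0
SNF(R) diag = [3, 3, 3] → torsion [3, 3, 3]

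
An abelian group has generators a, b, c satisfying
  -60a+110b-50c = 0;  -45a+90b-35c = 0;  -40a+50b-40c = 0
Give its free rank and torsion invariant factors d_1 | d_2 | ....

Answer: M ≅ ℤ/5 ⊕ ℤ/10 ⊕ ℤ/10

Derivation:
rank_ℚ(R)=3; free=3−3=0
SNF(R) diag = [5, 10, 10] → torsion [5, 10, 10]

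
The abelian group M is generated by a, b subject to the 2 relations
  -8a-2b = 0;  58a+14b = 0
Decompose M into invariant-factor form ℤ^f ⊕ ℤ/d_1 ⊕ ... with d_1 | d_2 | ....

rank_ℚ(R)=2; free=2−2=0
SNF(R) diag = [2, 2] → torsion [2, 2]

Answer: M ≅ ℤ/2 ⊕ ℤ/2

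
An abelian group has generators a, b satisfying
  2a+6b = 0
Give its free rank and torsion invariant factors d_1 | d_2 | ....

rank_ℚ(R)=1; free=2−1=1
SNF(R) diag = [2] → torsion [2]

Answer: M ≅ ℤ^1 ⊕ ℤ/2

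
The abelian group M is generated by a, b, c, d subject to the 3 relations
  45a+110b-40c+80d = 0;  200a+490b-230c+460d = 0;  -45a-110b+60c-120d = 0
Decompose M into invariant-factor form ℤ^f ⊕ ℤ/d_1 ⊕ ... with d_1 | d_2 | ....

Answer: M ≅ ℤ^1 ⊕ ℤ/5 ⊕ ℤ/10 ⊕ ℤ/20

Derivation:
rank_ℚ(R)=3; free=4−3=1
SNF(R) diag = [5, 10, 20] → torsion [5, 10, 20]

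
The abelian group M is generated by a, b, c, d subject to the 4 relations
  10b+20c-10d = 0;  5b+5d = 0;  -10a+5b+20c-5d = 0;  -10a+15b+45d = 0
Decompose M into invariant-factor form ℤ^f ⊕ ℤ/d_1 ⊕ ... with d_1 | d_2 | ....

Answer: M ≅ ℤ/5 ⊕ ℤ/10 ⊕ ℤ/20 ⊕ ℤ/20

Derivation:
rank_ℚ(R)=4; free=4−4=0
SNF(R) diag = [5, 10, 20, 20] → torsion [5, 10, 20, 20]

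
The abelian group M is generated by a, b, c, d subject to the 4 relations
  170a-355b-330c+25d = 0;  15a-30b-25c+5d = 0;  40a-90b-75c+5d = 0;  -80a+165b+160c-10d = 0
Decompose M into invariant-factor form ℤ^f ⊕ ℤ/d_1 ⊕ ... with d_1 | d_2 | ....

Answer: M ≅ ℤ/5 ⊕ ℤ/5 ⊕ ℤ/5 ⊕ ℤ/5

Derivation:
rank_ℚ(R)=4; free=4−4=0
SNF(R) diag = [5, 5, 5, 5] → torsion [5, 5, 5, 5]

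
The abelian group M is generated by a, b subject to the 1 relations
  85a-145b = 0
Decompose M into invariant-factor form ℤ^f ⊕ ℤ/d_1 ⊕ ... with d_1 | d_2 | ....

rank_ℚ(R)=1; free=2−1=1
SNF(R) diag = [5] → torsion [5]

Answer: M ≅ ℤ^1 ⊕ ℤ/5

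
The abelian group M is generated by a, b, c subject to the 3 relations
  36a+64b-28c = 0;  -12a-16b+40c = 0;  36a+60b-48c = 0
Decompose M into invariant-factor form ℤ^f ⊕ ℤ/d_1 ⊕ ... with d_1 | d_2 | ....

rank_ℚ(R)=3; free=3−3=0
SNF(R) diag = [4, 12, 12] → torsion [4, 12, 12]

Answer: M ≅ ℤ/4 ⊕ ℤ/12 ⊕ ℤ/12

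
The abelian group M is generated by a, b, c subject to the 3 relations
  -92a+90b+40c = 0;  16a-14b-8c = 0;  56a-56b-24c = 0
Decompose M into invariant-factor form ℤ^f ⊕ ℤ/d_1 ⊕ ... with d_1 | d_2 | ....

rank_ℚ(R)=3; free=3−3=0
SNF(R) diag = [2, 4, 8] → torsion [2, 4, 8]

Answer: M ≅ ℤ/2 ⊕ ℤ/4 ⊕ ℤ/8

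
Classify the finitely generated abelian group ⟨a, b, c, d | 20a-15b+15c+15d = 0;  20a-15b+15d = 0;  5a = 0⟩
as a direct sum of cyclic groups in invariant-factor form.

rank_ℚ(R)=3; free=4−3=1
SNF(R) diag = [5, 15, 15] → torsion [5, 15, 15]

Answer: M ≅ ℤ^1 ⊕ ℤ/5 ⊕ ℤ/15 ⊕ ℤ/15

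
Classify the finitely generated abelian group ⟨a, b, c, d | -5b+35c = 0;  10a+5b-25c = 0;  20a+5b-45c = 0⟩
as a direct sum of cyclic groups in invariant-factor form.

rank_ℚ(R)=3; free=4−3=1
SNF(R) diag = [5, 10, 30] → torsion [5, 10, 30]

Answer: M ≅ ℤ^1 ⊕ ℤ/5 ⊕ ℤ/10 ⊕ ℤ/30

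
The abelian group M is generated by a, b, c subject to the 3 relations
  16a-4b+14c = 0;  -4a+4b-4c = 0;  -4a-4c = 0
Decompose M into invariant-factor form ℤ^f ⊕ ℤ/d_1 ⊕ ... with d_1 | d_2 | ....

Answer: M ≅ ℤ/2 ⊕ ℤ/4 ⊕ ℤ/4

Derivation:
rank_ℚ(R)=3; free=3−3=0
SNF(R) diag = [2, 4, 4] → torsion [2, 4, 4]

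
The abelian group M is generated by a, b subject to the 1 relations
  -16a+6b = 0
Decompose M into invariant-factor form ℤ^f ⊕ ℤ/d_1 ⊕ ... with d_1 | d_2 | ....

rank_ℚ(R)=1; free=2−1=1
SNF(R) diag = [2] → torsion [2]

Answer: M ≅ ℤ^1 ⊕ ℤ/2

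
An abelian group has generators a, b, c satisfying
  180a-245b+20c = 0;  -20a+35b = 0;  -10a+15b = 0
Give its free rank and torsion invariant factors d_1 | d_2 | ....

Answer: M ≅ ℤ/5 ⊕ ℤ/10 ⊕ ℤ/20

Derivation:
rank_ℚ(R)=3; free=3−3=0
SNF(R) diag = [5, 10, 20] → torsion [5, 10, 20]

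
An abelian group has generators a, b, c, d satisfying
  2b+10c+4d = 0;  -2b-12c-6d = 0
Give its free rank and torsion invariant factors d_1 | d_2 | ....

rank_ℚ(R)=2; free=4−2=2
SNF(R) diag = [2, 2] → torsion [2, 2]

Answer: M ≅ ℤ^2 ⊕ ℤ/2 ⊕ ℤ/2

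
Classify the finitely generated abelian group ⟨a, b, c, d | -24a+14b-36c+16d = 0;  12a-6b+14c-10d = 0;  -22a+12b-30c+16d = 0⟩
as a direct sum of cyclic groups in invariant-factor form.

Answer: M ≅ ℤ^1 ⊕ ℤ/2 ⊕ ℤ/2 ⊕ ℤ/2

Derivation:
rank_ℚ(R)=3; free=4−3=1
SNF(R) diag = [2, 2, 2] → torsion [2, 2, 2]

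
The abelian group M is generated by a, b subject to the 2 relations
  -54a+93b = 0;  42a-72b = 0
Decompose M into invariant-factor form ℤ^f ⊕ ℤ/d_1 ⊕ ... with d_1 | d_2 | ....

rank_ℚ(R)=2; free=2−2=0
SNF(R) diag = [3, 6] → torsion [3, 6]

Answer: M ≅ ℤ/3 ⊕ ℤ/6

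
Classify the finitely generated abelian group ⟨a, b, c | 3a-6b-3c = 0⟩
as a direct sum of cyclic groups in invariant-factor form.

Answer: M ≅ ℤ^2 ⊕ ℤ/3

Derivation:
rank_ℚ(R)=1; free=3−1=2
SNF(R) diag = [3] → torsion [3]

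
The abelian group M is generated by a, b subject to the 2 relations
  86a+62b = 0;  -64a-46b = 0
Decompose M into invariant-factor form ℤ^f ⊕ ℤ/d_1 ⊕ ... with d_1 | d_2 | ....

rank_ℚ(R)=2; free=2−2=0
SNF(R) diag = [2, 6] → torsion [2, 6]

Answer: M ≅ ℤ/2 ⊕ ℤ/6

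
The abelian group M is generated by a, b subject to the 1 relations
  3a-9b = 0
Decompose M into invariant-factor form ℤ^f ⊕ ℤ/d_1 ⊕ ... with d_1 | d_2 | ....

Answer: M ≅ ℤ^1 ⊕ ℤ/3

Derivation:
rank_ℚ(R)=1; free=2−1=1
SNF(R) diag = [3] → torsion [3]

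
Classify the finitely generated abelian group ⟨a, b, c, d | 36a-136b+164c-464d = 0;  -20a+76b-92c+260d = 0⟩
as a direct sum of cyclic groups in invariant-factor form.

Answer: M ≅ ℤ^2 ⊕ ℤ/4 ⊕ ℤ/4

Derivation:
rank_ℚ(R)=2; free=4−2=2
SNF(R) diag = [4, 4] → torsion [4, 4]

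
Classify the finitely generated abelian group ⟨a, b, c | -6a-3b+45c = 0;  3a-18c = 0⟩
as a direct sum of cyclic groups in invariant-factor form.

Answer: M ≅ ℤ^1 ⊕ ℤ/3 ⊕ ℤ/3

Derivation:
rank_ℚ(R)=2; free=3−2=1
SNF(R) diag = [3, 3] → torsion [3, 3]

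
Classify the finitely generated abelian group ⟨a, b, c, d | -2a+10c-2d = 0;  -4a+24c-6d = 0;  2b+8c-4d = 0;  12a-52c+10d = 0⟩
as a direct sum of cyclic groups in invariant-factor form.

rank_ℚ(R)=4; free=4−4=0
SNF(R) diag = [2, 2, 2, 4] → torsion [2, 2, 2, 4]

Answer: M ≅ ℤ/2 ⊕ ℤ/2 ⊕ ℤ/2 ⊕ ℤ/4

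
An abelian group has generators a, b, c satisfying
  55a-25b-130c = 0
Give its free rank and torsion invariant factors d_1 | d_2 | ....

Answer: M ≅ ℤ^2 ⊕ ℤ/5

Derivation:
rank_ℚ(R)=1; free=3−1=2
SNF(R) diag = [5] → torsion [5]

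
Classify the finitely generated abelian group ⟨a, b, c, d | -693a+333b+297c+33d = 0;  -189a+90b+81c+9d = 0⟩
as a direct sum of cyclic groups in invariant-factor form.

rank_ℚ(R)=2; free=4−2=2
SNF(R) diag = [3, 9] → torsion [3, 9]

Answer: M ≅ ℤ^2 ⊕ ℤ/3 ⊕ ℤ/9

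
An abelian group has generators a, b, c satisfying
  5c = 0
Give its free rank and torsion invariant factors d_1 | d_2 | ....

Answer: M ≅ ℤ^2 ⊕ ℤ/5

Derivation:
rank_ℚ(R)=1; free=3−1=2
SNF(R) diag = [5] → torsion [5]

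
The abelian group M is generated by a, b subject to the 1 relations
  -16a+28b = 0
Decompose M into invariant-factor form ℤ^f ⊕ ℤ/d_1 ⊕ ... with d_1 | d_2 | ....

Answer: M ≅ ℤ^1 ⊕ ℤ/4

Derivation:
rank_ℚ(R)=1; free=2−1=1
SNF(R) diag = [4] → torsion [4]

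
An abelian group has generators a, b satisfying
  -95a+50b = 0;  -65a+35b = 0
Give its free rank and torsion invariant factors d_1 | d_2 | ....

Answer: M ≅ ℤ/5 ⊕ ℤ/15

Derivation:
rank_ℚ(R)=2; free=2−2=0
SNF(R) diag = [5, 15] → torsion [5, 15]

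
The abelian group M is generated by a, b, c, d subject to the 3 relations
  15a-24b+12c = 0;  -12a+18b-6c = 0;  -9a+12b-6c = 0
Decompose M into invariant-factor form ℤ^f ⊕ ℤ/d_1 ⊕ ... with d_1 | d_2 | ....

rank_ℚ(R)=3; free=4−3=1
SNF(R) diag = [3, 6, 6] → torsion [3, 6, 6]

Answer: M ≅ ℤ^1 ⊕ ℤ/3 ⊕ ℤ/6 ⊕ ℤ/6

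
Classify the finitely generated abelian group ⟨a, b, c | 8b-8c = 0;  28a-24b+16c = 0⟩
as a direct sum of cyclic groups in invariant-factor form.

Answer: M ≅ ℤ^1 ⊕ ℤ/4 ⊕ ℤ/8

Derivation:
rank_ℚ(R)=2; free=3−2=1
SNF(R) diag = [4, 8] → torsion [4, 8]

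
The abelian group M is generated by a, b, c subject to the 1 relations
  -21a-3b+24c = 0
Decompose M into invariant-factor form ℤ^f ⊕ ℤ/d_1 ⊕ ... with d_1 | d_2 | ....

rank_ℚ(R)=1; free=3−1=2
SNF(R) diag = [3] → torsion [3]

Answer: M ≅ ℤ^2 ⊕ ℤ/3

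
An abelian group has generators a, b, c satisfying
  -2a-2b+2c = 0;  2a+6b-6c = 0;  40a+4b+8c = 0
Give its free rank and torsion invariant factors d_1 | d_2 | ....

Answer: M ≅ ℤ/2 ⊕ ℤ/4 ⊕ ℤ/12

Derivation:
rank_ℚ(R)=3; free=3−3=0
SNF(R) diag = [2, 4, 12] → torsion [2, 4, 12]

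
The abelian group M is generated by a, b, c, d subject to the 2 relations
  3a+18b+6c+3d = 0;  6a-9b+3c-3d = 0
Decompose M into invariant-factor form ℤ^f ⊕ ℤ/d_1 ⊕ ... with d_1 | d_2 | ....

rank_ℚ(R)=2; free=4−2=2
SNF(R) diag = [3, 9] → torsion [3, 9]

Answer: M ≅ ℤ^2 ⊕ ℤ/3 ⊕ ℤ/9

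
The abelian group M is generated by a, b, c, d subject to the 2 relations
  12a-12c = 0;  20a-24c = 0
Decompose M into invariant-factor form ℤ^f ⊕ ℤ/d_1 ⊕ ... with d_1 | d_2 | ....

Answer: M ≅ ℤ^2 ⊕ ℤ/4 ⊕ ℤ/12

Derivation:
rank_ℚ(R)=2; free=4−2=2
SNF(R) diag = [4, 12] → torsion [4, 12]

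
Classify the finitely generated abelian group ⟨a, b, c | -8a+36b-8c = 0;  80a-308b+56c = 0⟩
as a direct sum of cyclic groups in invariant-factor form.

Answer: M ≅ ℤ^1 ⊕ ℤ/4 ⊕ ℤ/8

Derivation:
rank_ℚ(R)=2; free=3−2=1
SNF(R) diag = [4, 8] → torsion [4, 8]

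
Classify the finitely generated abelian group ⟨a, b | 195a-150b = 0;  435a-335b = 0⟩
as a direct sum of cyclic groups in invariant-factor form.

rank_ℚ(R)=2; free=2−2=0
SNF(R) diag = [5, 15] → torsion [5, 15]

Answer: M ≅ ℤ/5 ⊕ ℤ/15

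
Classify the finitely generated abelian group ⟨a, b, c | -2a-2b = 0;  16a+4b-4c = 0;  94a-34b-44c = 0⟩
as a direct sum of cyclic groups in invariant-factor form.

rank_ℚ(R)=3; free=3−3=0
SNF(R) diag = [2, 4, 4] → torsion [2, 4, 4]

Answer: M ≅ ℤ/2 ⊕ ℤ/4 ⊕ ℤ/4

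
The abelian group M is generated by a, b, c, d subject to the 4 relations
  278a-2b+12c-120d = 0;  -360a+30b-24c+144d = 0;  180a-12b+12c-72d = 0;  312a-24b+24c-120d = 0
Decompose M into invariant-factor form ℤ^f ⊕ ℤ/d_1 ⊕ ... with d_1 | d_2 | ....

rank_ℚ(R)=4; free=4−4=0
SNF(R) diag = [2, 6, 12, 24] → torsion [2, 6, 12, 24]

Answer: M ≅ ℤ/2 ⊕ ℤ/6 ⊕ ℤ/12 ⊕ ℤ/24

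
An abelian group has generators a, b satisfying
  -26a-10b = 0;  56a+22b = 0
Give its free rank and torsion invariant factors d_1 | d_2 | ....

rank_ℚ(R)=2; free=2−2=0
SNF(R) diag = [2, 6] → torsion [2, 6]

Answer: M ≅ ℤ/2 ⊕ ℤ/6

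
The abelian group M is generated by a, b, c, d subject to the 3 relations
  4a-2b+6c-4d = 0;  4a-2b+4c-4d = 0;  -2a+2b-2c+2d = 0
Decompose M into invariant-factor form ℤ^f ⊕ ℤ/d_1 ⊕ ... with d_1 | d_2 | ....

rank_ℚ(R)=3; free=4−3=1
SNF(R) diag = [2, 2, 2] → torsion [2, 2, 2]

Answer: M ≅ ℤ^1 ⊕ ℤ/2 ⊕ ℤ/2 ⊕ ℤ/2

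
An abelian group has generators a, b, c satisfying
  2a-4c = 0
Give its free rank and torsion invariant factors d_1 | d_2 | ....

rank_ℚ(R)=1; free=3−1=2
SNF(R) diag = [2] → torsion [2]

Answer: M ≅ ℤ^2 ⊕ ℤ/2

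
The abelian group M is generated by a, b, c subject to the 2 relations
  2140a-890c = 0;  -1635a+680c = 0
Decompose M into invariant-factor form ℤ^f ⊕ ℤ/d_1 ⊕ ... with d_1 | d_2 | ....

rank_ℚ(R)=2; free=3−2=1
SNF(R) diag = [5, 10] → torsion [5, 10]

Answer: M ≅ ℤ^1 ⊕ ℤ/5 ⊕ ℤ/10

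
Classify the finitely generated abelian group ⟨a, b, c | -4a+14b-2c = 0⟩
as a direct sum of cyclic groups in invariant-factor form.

Answer: M ≅ ℤ^2 ⊕ ℤ/2

Derivation:
rank_ℚ(R)=1; free=3−1=2
SNF(R) diag = [2] → torsion [2]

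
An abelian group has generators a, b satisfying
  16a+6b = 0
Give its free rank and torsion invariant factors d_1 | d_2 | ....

Answer: M ≅ ℤ^1 ⊕ ℤ/2

Derivation:
rank_ℚ(R)=1; free=2−1=1
SNF(R) diag = [2] → torsion [2]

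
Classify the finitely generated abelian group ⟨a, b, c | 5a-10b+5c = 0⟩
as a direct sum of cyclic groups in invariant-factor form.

Answer: M ≅ ℤ^2 ⊕ ℤ/5

Derivation:
rank_ℚ(R)=1; free=3−1=2
SNF(R) diag = [5] → torsion [5]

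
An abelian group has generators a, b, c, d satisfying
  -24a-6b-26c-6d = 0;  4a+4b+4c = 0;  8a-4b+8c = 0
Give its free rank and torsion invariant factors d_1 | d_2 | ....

Answer: M ≅ ℤ^1 ⊕ ℤ/2 ⊕ ℤ/4 ⊕ ℤ/12

Derivation:
rank_ℚ(R)=3; free=4−3=1
SNF(R) diag = [2, 4, 12] → torsion [2, 4, 12]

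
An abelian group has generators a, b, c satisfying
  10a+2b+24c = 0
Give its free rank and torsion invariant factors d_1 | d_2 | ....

Answer: M ≅ ℤ^2 ⊕ ℤ/2

Derivation:
rank_ℚ(R)=1; free=3−1=2
SNF(R) diag = [2] → torsion [2]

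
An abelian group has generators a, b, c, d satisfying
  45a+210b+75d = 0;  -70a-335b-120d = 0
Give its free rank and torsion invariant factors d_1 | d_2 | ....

Answer: M ≅ ℤ^2 ⊕ ℤ/5 ⊕ ℤ/15

Derivation:
rank_ℚ(R)=2; free=4−2=2
SNF(R) diag = [5, 15] → torsion [5, 15]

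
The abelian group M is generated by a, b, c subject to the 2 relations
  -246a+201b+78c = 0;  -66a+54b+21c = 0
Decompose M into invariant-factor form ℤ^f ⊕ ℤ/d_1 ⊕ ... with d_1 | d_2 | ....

Answer: M ≅ ℤ^1 ⊕ ℤ/3 ⊕ ℤ/3

Derivation:
rank_ℚ(R)=2; free=3−2=1
SNF(R) diag = [3, 3] → torsion [3, 3]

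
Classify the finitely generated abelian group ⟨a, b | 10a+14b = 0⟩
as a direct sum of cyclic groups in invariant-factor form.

rank_ℚ(R)=1; free=2−1=1
SNF(R) diag = [2] → torsion [2]

Answer: M ≅ ℤ^1 ⊕ ℤ/2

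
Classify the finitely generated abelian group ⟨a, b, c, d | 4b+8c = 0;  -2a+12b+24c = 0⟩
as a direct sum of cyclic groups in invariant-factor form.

rank_ℚ(R)=2; free=4−2=2
SNF(R) diag = [2, 4] → torsion [2, 4]

Answer: M ≅ ℤ^2 ⊕ ℤ/2 ⊕ ℤ/4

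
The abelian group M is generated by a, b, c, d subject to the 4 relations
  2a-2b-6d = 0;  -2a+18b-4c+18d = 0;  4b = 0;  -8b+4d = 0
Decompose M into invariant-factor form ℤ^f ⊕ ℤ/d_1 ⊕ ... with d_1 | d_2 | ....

Answer: M ≅ ℤ/2 ⊕ ℤ/4 ⊕ ℤ/4 ⊕ ℤ/4

Derivation:
rank_ℚ(R)=4; free=4−4=0
SNF(R) diag = [2, 4, 4, 4] → torsion [2, 4, 4, 4]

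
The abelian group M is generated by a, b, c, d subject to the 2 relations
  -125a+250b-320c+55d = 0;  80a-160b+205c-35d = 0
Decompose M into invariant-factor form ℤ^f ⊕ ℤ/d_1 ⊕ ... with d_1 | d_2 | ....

rank_ℚ(R)=2; free=4−2=2
SNF(R) diag = [5, 5] → torsion [5, 5]

Answer: M ≅ ℤ^2 ⊕ ℤ/5 ⊕ ℤ/5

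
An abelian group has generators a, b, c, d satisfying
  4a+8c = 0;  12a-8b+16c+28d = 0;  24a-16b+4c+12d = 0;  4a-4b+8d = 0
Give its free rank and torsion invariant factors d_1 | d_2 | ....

Answer: M ≅ ℤ/4 ⊕ ℤ/4 ⊕ ℤ/4 ⊕ ℤ/4

Derivation:
rank_ℚ(R)=4; free=4−4=0
SNF(R) diag = [4, 4, 4, 4] → torsion [4, 4, 4, 4]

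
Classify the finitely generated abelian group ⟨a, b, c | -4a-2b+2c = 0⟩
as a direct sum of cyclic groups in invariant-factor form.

rank_ℚ(R)=1; free=3−1=2
SNF(R) diag = [2] → torsion [2]

Answer: M ≅ ℤ^2 ⊕ ℤ/2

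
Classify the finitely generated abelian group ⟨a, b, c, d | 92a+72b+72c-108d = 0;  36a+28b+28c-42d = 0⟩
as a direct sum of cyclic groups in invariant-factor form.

Answer: M ≅ ℤ^2 ⊕ ℤ/2 ⊕ ℤ/4

Derivation:
rank_ℚ(R)=2; free=4−2=2
SNF(R) diag = [2, 4] → torsion [2, 4]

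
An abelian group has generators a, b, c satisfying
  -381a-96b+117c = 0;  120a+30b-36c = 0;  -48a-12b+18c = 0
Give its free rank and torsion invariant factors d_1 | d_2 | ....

Answer: M ≅ ℤ/3 ⊕ ℤ/6 ⊕ ℤ/18

Derivation:
rank_ℚ(R)=3; free=3−3=0
SNF(R) diag = [3, 6, 18] → torsion [3, 6, 18]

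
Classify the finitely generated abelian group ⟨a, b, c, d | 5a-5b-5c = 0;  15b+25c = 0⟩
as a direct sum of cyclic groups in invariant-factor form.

Answer: M ≅ ℤ^2 ⊕ ℤ/5 ⊕ ℤ/5

Derivation:
rank_ℚ(R)=2; free=4−2=2
SNF(R) diag = [5, 5] → torsion [5, 5]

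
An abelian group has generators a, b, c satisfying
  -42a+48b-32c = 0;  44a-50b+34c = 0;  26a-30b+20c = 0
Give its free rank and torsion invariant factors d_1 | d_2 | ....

Answer: M ≅ ℤ/2 ⊕ ℤ/2 ⊕ ℤ/2

Derivation:
rank_ℚ(R)=3; free=3−3=0
SNF(R) diag = [2, 2, 2] → torsion [2, 2, 2]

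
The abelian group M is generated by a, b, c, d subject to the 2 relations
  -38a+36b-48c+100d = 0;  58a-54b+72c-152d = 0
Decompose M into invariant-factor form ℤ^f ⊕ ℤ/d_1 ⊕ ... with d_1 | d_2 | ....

rank_ℚ(R)=2; free=4−2=2
SNF(R) diag = [2, 6] → torsion [2, 6]

Answer: M ≅ ℤ^2 ⊕ ℤ/2 ⊕ ℤ/6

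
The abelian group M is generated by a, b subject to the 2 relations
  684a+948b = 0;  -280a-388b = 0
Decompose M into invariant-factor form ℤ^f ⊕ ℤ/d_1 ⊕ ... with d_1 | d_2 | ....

Answer: M ≅ ℤ/4 ⊕ ℤ/12

Derivation:
rank_ℚ(R)=2; free=2−2=0
SNF(R) diag = [4, 12] → torsion [4, 12]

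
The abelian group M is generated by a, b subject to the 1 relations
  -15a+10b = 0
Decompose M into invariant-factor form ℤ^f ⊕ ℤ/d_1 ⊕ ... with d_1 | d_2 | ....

rank_ℚ(R)=1; free=2−1=1
SNF(R) diag = [5] → torsion [5]

Answer: M ≅ ℤ^1 ⊕ ℤ/5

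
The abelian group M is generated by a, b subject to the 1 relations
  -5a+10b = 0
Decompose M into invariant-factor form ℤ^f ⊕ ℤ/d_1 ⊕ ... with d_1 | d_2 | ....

rank_ℚ(R)=1; free=2−1=1
SNF(R) diag = [5] → torsion [5]

Answer: M ≅ ℤ^1 ⊕ ℤ/5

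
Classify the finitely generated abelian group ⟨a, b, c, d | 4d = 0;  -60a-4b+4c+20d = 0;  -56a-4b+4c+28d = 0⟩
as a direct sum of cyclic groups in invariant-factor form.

rank_ℚ(R)=3; free=4−3=1
SNF(R) diag = [4, 4, 4] → torsion [4, 4, 4]

Answer: M ≅ ℤ^1 ⊕ ℤ/4 ⊕ ℤ/4 ⊕ ℤ/4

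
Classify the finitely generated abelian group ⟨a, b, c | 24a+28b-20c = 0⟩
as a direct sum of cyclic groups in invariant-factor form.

rank_ℚ(R)=1; free=3−1=2
SNF(R) diag = [4] → torsion [4]

Answer: M ≅ ℤ^2 ⊕ ℤ/4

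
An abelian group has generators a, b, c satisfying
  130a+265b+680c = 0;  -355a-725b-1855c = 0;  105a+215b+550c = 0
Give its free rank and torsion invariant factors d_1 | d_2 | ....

Answer: M ≅ ℤ/5 ⊕ ℤ/5 ⊕ ℤ/15

Derivation:
rank_ℚ(R)=3; free=3−3=0
SNF(R) diag = [5, 5, 15] → torsion [5, 5, 15]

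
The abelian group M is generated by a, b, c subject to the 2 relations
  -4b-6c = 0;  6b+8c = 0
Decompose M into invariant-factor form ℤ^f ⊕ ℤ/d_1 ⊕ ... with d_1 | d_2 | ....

Answer: M ≅ ℤ^1 ⊕ ℤ/2 ⊕ ℤ/2

Derivation:
rank_ℚ(R)=2; free=3−2=1
SNF(R) diag = [2, 2] → torsion [2, 2]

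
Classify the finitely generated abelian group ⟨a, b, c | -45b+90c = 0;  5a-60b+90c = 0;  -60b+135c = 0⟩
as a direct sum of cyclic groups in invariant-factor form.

rank_ℚ(R)=3; free=3−3=0
SNF(R) diag = [5, 15, 45] → torsion [5, 15, 45]

Answer: M ≅ ℤ/5 ⊕ ℤ/15 ⊕ ℤ/45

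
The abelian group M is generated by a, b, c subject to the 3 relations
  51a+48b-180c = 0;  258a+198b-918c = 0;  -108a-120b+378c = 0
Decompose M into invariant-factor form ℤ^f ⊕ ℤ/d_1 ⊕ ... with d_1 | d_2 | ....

rank_ℚ(R)=3; free=3−3=0
SNF(R) diag = [3, 6, 18] → torsion [3, 6, 18]

Answer: M ≅ ℤ/3 ⊕ ℤ/6 ⊕ ℤ/18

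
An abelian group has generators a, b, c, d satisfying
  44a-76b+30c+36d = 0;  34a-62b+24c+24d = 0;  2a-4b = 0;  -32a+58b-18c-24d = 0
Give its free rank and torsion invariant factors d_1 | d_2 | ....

Answer: M ≅ ℤ/2 ⊕ ℤ/6 ⊕ ℤ/6 ⊕ ℤ/12

Derivation:
rank_ℚ(R)=4; free=4−4=0
SNF(R) diag = [2, 6, 6, 12] → torsion [2, 6, 6, 12]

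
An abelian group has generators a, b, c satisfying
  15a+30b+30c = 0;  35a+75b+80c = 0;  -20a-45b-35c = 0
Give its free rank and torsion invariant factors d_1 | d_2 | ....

rank_ℚ(R)=3; free=3−3=0
SNF(R) diag = [5, 15, 15] → torsion [5, 15, 15]

Answer: M ≅ ℤ/5 ⊕ ℤ/15 ⊕ ℤ/15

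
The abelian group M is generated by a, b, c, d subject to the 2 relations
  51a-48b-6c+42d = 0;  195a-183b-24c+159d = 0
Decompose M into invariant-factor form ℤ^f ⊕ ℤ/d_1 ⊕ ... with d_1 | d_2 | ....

Answer: M ≅ ℤ^2 ⊕ ℤ/3 ⊕ ℤ/9

Derivation:
rank_ℚ(R)=2; free=4−2=2
SNF(R) diag = [3, 9] → torsion [3, 9]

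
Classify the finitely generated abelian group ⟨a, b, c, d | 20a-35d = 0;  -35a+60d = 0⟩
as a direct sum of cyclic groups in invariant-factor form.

rank_ℚ(R)=2; free=4−2=2
SNF(R) diag = [5, 5] → torsion [5, 5]

Answer: M ≅ ℤ^2 ⊕ ℤ/5 ⊕ ℤ/5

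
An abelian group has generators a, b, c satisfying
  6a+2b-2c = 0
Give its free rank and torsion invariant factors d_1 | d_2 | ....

rank_ℚ(R)=1; free=3−1=2
SNF(R) diag = [2] → torsion [2]

Answer: M ≅ ℤ^2 ⊕ ℤ/2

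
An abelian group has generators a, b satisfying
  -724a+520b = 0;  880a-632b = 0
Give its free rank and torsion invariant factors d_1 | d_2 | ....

rank_ℚ(R)=2; free=2−2=0
SNF(R) diag = [4, 8] → torsion [4, 8]

Answer: M ≅ ℤ/4 ⊕ ℤ/8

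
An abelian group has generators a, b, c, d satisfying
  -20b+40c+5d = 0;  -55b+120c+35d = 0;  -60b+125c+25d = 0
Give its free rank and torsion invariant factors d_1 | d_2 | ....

rank_ℚ(R)=3; free=4−3=1
SNF(R) diag = [5, 5, 5] → torsion [5, 5, 5]

Answer: M ≅ ℤ^1 ⊕ ℤ/5 ⊕ ℤ/5 ⊕ ℤ/5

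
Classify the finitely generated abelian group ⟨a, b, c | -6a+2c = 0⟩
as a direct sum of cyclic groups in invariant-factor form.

Answer: M ≅ ℤ^2 ⊕ ℤ/2

Derivation:
rank_ℚ(R)=1; free=3−1=2
SNF(R) diag = [2] → torsion [2]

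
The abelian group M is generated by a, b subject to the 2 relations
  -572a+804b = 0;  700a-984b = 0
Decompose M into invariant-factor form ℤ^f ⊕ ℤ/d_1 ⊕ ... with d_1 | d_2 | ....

rank_ℚ(R)=2; free=2−2=0
SNF(R) diag = [4, 12] → torsion [4, 12]

Answer: M ≅ ℤ/4 ⊕ ℤ/12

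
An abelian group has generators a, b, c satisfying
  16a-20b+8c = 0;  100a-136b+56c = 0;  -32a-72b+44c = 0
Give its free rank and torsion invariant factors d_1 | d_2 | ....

Answer: M ≅ ℤ/4 ⊕ ℤ/4 ⊕ ℤ/12

Derivation:
rank_ℚ(R)=3; free=3−3=0
SNF(R) diag = [4, 4, 12] → torsion [4, 4, 12]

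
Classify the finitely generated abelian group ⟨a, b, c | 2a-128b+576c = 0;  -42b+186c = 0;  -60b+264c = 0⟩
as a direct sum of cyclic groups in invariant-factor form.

Answer: M ≅ ℤ/2 ⊕ ℤ/6 ⊕ ℤ/12

Derivation:
rank_ℚ(R)=3; free=3−3=0
SNF(R) diag = [2, 6, 12] → torsion [2, 6, 12]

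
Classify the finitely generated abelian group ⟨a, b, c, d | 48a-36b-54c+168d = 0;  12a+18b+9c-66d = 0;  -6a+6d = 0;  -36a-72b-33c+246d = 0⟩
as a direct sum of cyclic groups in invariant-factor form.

Answer: M ≅ ℤ/3 ⊕ ℤ/6 ⊕ ℤ/18 ⊕ ℤ/36

Derivation:
rank_ℚ(R)=4; free=4−4=0
SNF(R) diag = [3, 6, 18, 36] → torsion [3, 6, 18, 36]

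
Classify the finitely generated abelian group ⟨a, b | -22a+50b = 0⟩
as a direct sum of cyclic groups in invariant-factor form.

Answer: M ≅ ℤ^1 ⊕ ℤ/2

Derivation:
rank_ℚ(R)=1; free=2−1=1
SNF(R) diag = [2] → torsion [2]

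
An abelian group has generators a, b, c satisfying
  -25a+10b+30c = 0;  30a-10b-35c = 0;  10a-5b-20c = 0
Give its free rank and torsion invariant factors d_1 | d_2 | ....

rank_ℚ(R)=3; free=3−3=0
SNF(R) diag = [5, 5, 15] → torsion [5, 5, 15]

Answer: M ≅ ℤ/5 ⊕ ℤ/5 ⊕ ℤ/15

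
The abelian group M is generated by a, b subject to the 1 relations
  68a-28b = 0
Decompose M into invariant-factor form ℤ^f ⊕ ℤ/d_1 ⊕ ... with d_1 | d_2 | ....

rank_ℚ(R)=1; free=2−1=1
SNF(R) diag = [4] → torsion [4]

Answer: M ≅ ℤ^1 ⊕ ℤ/4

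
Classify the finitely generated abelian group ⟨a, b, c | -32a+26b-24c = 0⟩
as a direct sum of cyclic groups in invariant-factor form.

Answer: M ≅ ℤ^2 ⊕ ℤ/2

Derivation:
rank_ℚ(R)=1; free=3−1=2
SNF(R) diag = [2] → torsion [2]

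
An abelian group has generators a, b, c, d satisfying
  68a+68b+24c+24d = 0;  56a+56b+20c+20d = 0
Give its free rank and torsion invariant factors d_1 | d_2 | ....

Answer: M ≅ ℤ^2 ⊕ ℤ/4 ⊕ ℤ/4

Derivation:
rank_ℚ(R)=2; free=4−2=2
SNF(R) diag = [4, 4] → torsion [4, 4]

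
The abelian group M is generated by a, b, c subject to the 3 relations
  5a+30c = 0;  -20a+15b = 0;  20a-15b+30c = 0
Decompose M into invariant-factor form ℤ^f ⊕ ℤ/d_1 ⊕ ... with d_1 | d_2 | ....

Answer: M ≅ ℤ/5 ⊕ ℤ/15 ⊕ ℤ/30

Derivation:
rank_ℚ(R)=3; free=3−3=0
SNF(R) diag = [5, 15, 30] → torsion [5, 15, 30]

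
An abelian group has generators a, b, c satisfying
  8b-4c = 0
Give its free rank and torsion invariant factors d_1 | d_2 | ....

Answer: M ≅ ℤ^2 ⊕ ℤ/4

Derivation:
rank_ℚ(R)=1; free=3−1=2
SNF(R) diag = [4] → torsion [4]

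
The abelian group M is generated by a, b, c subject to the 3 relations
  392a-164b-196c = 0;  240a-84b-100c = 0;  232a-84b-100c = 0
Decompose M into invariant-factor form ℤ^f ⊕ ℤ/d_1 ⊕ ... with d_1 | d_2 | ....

rank_ℚ(R)=3; free=3−3=0
SNF(R) diag = [4, 8, 16] → torsion [4, 8, 16]

Answer: M ≅ ℤ/4 ⊕ ℤ/8 ⊕ ℤ/16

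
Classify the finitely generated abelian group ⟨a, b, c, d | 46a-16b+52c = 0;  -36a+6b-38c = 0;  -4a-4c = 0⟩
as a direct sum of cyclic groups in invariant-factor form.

rank_ℚ(R)=3; free=4−3=1
SNF(R) diag = [2, 2, 4] → torsion [2, 2, 4]

Answer: M ≅ ℤ^1 ⊕ ℤ/2 ⊕ ℤ/2 ⊕ ℤ/4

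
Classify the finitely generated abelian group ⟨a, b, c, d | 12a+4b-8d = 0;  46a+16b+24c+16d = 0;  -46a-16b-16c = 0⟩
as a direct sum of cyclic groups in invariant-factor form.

Answer: M ≅ ℤ^1 ⊕ ℤ/2 ⊕ ℤ/4 ⊕ ℤ/8

Derivation:
rank_ℚ(R)=3; free=4−3=1
SNF(R) diag = [2, 4, 8] → torsion [2, 4, 8]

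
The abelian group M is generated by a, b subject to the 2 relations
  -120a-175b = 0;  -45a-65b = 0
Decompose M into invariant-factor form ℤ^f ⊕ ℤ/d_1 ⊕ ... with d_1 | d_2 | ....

Answer: M ≅ ℤ/5 ⊕ ℤ/15

Derivation:
rank_ℚ(R)=2; free=2−2=0
SNF(R) diag = [5, 15] → torsion [5, 15]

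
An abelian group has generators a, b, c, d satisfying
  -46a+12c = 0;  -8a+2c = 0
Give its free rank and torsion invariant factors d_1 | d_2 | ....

rank_ℚ(R)=2; free=4−2=2
SNF(R) diag = [2, 2] → torsion [2, 2]

Answer: M ≅ ℤ^2 ⊕ ℤ/2 ⊕ ℤ/2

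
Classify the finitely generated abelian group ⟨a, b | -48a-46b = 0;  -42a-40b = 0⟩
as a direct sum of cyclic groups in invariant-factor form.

rank_ℚ(R)=2; free=2−2=0
SNF(R) diag = [2, 6] → torsion [2, 6]

Answer: M ≅ ℤ/2 ⊕ ℤ/6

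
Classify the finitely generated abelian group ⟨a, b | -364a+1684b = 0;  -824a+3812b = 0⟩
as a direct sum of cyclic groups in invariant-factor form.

Answer: M ≅ ℤ/4 ⊕ ℤ/12

Derivation:
rank_ℚ(R)=2; free=2−2=0
SNF(R) diag = [4, 12] → torsion [4, 12]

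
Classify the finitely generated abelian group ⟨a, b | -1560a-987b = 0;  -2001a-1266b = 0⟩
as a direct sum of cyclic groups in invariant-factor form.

rank_ℚ(R)=2; free=2−2=0
SNF(R) diag = [3, 9] → torsion [3, 9]

Answer: M ≅ ℤ/3 ⊕ ℤ/9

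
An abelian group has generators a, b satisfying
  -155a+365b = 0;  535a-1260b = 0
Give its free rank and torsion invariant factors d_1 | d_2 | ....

rank_ℚ(R)=2; free=2−2=0
SNF(R) diag = [5, 5] → torsion [5, 5]

Answer: M ≅ ℤ/5 ⊕ ℤ/5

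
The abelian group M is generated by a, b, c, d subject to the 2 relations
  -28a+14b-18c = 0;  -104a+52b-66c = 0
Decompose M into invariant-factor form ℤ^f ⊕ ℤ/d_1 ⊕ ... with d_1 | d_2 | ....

Answer: M ≅ ℤ^2 ⊕ ℤ/2 ⊕ ℤ/6

Derivation:
rank_ℚ(R)=2; free=4−2=2
SNF(R) diag = [2, 6] → torsion [2, 6]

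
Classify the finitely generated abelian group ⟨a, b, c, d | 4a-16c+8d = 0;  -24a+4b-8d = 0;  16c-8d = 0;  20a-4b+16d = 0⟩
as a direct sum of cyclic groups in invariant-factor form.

rank_ℚ(R)=4; free=4−4=0
SNF(R) diag = [4, 4, 8, 16] → torsion [4, 4, 8, 16]

Answer: M ≅ ℤ/4 ⊕ ℤ/4 ⊕ ℤ/8 ⊕ ℤ/16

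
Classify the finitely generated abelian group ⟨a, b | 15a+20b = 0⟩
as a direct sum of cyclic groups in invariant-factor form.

Answer: M ≅ ℤ^1 ⊕ ℤ/5

Derivation:
rank_ℚ(R)=1; free=2−1=1
SNF(R) diag = [5] → torsion [5]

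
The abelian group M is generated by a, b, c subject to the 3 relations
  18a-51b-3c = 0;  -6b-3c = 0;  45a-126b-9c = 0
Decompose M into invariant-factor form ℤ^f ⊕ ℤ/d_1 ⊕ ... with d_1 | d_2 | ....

rank_ℚ(R)=3; free=3−3=0
SNF(R) diag = [3, 9, 9] → torsion [3, 9, 9]

Answer: M ≅ ℤ/3 ⊕ ℤ/9 ⊕ ℤ/9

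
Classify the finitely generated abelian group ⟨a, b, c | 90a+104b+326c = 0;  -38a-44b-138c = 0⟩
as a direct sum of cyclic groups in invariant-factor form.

Answer: M ≅ ℤ^1 ⊕ ℤ/2 ⊕ ℤ/4

Derivation:
rank_ℚ(R)=2; free=3−2=1
SNF(R) diag = [2, 4] → torsion [2, 4]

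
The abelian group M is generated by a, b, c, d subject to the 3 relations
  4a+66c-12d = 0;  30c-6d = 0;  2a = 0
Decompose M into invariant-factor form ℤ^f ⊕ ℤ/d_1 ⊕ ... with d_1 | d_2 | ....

Answer: M ≅ ℤ^1 ⊕ ℤ/2 ⊕ ℤ/6 ⊕ ℤ/6

Derivation:
rank_ℚ(R)=3; free=4−3=1
SNF(R) diag = [2, 6, 6] → torsion [2, 6, 6]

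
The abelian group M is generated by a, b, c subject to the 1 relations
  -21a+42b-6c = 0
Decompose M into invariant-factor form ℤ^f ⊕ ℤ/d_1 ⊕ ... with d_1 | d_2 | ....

Answer: M ≅ ℤ^2 ⊕ ℤ/3

Derivation:
rank_ℚ(R)=1; free=3−1=2
SNF(R) diag = [3] → torsion [3]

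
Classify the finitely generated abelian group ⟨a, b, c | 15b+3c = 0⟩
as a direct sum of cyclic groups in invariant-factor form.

Answer: M ≅ ℤ^2 ⊕ ℤ/3

Derivation:
rank_ℚ(R)=1; free=3−1=2
SNF(R) diag = [3] → torsion [3]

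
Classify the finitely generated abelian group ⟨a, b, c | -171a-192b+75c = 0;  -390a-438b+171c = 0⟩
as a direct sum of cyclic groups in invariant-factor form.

Answer: M ≅ ℤ^1 ⊕ ℤ/3 ⊕ ℤ/3

Derivation:
rank_ℚ(R)=2; free=3−2=1
SNF(R) diag = [3, 3] → torsion [3, 3]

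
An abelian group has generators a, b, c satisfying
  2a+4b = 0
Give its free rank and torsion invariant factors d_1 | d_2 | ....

Answer: M ≅ ℤ^2 ⊕ ℤ/2

Derivation:
rank_ℚ(R)=1; free=3−1=2
SNF(R) diag = [2] → torsion [2]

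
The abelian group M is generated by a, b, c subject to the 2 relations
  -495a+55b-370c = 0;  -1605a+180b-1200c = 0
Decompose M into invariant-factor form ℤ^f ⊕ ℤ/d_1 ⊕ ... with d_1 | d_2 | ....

rank_ℚ(R)=2; free=3−2=1
SNF(R) diag = [5, 15] → torsion [5, 15]

Answer: M ≅ ℤ^1 ⊕ ℤ/5 ⊕ ℤ/15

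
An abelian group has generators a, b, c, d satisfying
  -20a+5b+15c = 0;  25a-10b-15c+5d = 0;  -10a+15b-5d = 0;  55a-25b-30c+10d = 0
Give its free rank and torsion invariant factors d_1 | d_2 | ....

Answer: M ≅ ℤ/5 ⊕ ℤ/5 ⊕ ℤ/5 ⊕ ℤ/15

Derivation:
rank_ℚ(R)=4; free=4−4=0
SNF(R) diag = [5, 5, 5, 15] → torsion [5, 5, 5, 15]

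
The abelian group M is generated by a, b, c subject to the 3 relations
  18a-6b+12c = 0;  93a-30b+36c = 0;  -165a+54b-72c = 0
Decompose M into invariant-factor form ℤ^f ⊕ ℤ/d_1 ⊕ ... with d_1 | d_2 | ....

rank_ℚ(R)=3; free=3−3=0
SNF(R) diag = [3, 6, 12] → torsion [3, 6, 12]

Answer: M ≅ ℤ/3 ⊕ ℤ/6 ⊕ ℤ/12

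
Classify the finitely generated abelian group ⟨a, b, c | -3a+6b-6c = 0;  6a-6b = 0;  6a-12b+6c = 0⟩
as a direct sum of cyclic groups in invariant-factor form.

Answer: M ≅ ℤ/3 ⊕ ℤ/6 ⊕ ℤ/6

Derivation:
rank_ℚ(R)=3; free=3−3=0
SNF(R) diag = [3, 6, 6] → torsion [3, 6, 6]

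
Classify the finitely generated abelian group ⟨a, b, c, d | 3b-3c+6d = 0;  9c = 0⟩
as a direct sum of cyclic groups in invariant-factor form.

Answer: M ≅ ℤ^2 ⊕ ℤ/3 ⊕ ℤ/9

Derivation:
rank_ℚ(R)=2; free=4−2=2
SNF(R) diag = [3, 9] → torsion [3, 9]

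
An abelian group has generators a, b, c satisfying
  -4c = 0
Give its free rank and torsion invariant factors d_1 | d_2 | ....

rank_ℚ(R)=1; free=3−1=2
SNF(R) diag = [4] → torsion [4]

Answer: M ≅ ℤ^2 ⊕ ℤ/4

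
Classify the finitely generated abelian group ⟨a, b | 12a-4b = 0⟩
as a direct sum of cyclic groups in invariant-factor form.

rank_ℚ(R)=1; free=2−1=1
SNF(R) diag = [4] → torsion [4]

Answer: M ≅ ℤ^1 ⊕ ℤ/4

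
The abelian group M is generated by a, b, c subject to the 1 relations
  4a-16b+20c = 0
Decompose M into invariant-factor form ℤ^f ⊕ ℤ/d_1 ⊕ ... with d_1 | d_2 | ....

Answer: M ≅ ℤ^2 ⊕ ℤ/4

Derivation:
rank_ℚ(R)=1; free=3−1=2
SNF(R) diag = [4] → torsion [4]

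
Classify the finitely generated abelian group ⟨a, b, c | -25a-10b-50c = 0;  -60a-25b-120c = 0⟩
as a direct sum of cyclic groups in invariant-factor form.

Answer: M ≅ ℤ^1 ⊕ ℤ/5 ⊕ ℤ/5

Derivation:
rank_ℚ(R)=2; free=3−2=1
SNF(R) diag = [5, 5] → torsion [5, 5]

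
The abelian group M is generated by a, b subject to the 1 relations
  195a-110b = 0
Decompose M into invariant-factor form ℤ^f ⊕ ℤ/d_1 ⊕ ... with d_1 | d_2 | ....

Answer: M ≅ ℤ^1 ⊕ ℤ/5

Derivation:
rank_ℚ(R)=1; free=2−1=1
SNF(R) diag = [5] → torsion [5]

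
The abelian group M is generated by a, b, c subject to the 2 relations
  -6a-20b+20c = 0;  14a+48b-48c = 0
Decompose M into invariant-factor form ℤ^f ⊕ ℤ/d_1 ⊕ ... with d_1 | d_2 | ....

Answer: M ≅ ℤ^1 ⊕ ℤ/2 ⊕ ℤ/4

Derivation:
rank_ℚ(R)=2; free=3−2=1
SNF(R) diag = [2, 4] → torsion [2, 4]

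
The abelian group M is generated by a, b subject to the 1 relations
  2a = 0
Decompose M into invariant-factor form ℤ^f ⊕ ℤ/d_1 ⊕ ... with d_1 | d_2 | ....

rank_ℚ(R)=1; free=2−1=1
SNF(R) diag = [2] → torsion [2]

Answer: M ≅ ℤ^1 ⊕ ℤ/2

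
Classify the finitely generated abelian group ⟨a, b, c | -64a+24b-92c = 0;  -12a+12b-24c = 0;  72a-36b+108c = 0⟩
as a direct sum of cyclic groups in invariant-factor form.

rank_ℚ(R)=3; free=3−3=0
SNF(R) diag = [4, 12, 36] → torsion [4, 12, 36]

Answer: M ≅ ℤ/4 ⊕ ℤ/12 ⊕ ℤ/36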